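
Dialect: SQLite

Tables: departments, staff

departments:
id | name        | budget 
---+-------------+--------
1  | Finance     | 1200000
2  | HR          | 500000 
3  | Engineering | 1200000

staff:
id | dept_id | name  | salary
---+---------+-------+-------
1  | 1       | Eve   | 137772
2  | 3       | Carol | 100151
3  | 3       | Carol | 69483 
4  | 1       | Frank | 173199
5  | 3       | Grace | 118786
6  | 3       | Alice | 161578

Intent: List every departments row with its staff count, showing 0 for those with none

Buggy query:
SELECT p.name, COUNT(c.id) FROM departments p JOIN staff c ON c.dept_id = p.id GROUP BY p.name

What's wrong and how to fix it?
Bug: An inner join excludes parents with zero children

Fix: Use LEFT JOIN so parents without children still appear (COUNT(c.id) gives 0)

Corrected query:
SELECT p.name, COUNT(c.id) FROM departments p LEFT JOIN staff c ON c.dept_id = p.id GROUP BY p.name

Result:
name        | COUNT(c.id)
------------+------------
Engineering | 4          
Finance     | 2          
HR          | 0          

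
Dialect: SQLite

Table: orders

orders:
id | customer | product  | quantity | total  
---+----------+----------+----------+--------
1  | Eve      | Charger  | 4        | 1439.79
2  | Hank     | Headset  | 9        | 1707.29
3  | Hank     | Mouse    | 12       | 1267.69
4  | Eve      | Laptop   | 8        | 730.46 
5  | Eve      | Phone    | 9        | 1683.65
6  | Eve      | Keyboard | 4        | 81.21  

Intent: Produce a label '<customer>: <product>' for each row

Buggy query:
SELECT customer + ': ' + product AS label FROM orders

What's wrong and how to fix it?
Bug: SQLite uses || for string concatenation; + coerces text to numbers (yielding 0)

Fix: Use the || operator for string concatenation

Corrected query:
SELECT customer || ': ' || product AS label FROM orders

Result:
label        
-------------
Eve: Charger 
Hank: Headset
Hank: Mouse  
Eve: Laptop  
Eve: Phone   
Eve: Keyboard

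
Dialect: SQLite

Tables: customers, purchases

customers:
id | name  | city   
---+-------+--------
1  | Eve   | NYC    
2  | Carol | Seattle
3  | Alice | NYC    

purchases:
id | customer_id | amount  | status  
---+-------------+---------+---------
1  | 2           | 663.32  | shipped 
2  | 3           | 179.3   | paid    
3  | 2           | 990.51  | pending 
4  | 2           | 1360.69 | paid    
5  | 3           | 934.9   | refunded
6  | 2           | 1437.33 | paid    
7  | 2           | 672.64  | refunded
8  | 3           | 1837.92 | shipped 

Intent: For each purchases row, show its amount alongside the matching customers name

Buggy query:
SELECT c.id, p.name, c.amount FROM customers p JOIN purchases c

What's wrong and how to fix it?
Bug: Missing join condition: each purchases row is matched to all customers rows instead of just its own

Fix: Add ON c.customer_id = p.id to the JOIN

Corrected query:
SELECT c.id, p.name, c.amount FROM customers p JOIN purchases c ON c.customer_id = p.id

Result:
id | name  | amount 
---+-------+--------
1  | Carol | 663.32 
2  | Alice | 179.3  
3  | Carol | 990.51 
4  | Carol | 1360.69
5  | Alice | 934.9  
6  | Carol | 1437.33
7  | Carol | 672.64 
8  | Alice | 1837.92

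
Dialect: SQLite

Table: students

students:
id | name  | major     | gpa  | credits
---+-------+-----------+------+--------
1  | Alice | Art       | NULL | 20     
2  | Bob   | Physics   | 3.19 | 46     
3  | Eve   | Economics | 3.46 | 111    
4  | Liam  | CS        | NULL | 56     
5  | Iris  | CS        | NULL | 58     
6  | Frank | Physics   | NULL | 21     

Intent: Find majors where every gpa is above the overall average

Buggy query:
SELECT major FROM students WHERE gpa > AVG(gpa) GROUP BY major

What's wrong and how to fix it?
Bug: WHERE evaluates per row before aggregation, so AVG() is unavailable

Fix: Use a subquery for AVG and a HAVING MIN(...) filter so the condition holds for every row in the group

Corrected query:
SELECT major FROM students GROUP BY major HAVING MIN(gpa) > (SELECT AVG(gpa) FROM students)

Result:
major    
---------
Economics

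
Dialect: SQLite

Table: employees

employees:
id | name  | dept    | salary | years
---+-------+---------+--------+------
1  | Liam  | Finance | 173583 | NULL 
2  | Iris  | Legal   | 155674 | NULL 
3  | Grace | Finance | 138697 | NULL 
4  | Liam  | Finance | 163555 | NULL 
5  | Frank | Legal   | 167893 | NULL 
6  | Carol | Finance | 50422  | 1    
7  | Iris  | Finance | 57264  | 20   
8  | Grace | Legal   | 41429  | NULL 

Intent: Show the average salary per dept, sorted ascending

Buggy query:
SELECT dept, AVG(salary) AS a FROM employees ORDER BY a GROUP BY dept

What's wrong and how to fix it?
Bug: GROUP BY must precede ORDER BY

Fix: Reorder: SELECT … FROM … GROUP BY … ORDER BY …

Corrected query:
SELECT dept, AVG(salary) AS a FROM employees GROUP BY dept ORDER BY a

Result:
dept    | a            
--------+--------------
Finance | 116704.2     
Legal   | 121665.333333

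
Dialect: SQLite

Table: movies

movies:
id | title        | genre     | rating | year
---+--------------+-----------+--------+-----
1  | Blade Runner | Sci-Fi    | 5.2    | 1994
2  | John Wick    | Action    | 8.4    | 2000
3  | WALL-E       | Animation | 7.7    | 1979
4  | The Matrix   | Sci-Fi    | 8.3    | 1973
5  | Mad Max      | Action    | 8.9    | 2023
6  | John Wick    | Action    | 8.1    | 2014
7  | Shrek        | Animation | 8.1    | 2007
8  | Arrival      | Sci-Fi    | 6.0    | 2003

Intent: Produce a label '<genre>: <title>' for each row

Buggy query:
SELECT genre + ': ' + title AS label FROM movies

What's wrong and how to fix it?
Bug: '+' is numeric addition; on text columns SQLite converts them to 0 instead of concatenating

Fix: Use the || operator for string concatenation

Corrected query:
SELECT genre || ': ' || title AS label FROM movies

Result:
label               
--------------------
Sci-Fi: Blade Runner
Action: John Wick   
Animation: WALL-E   
Sci-Fi: The Matrix  
Action: Mad Max     
Action: John Wick   
Animation: Shrek    
Sci-Fi: Arrival     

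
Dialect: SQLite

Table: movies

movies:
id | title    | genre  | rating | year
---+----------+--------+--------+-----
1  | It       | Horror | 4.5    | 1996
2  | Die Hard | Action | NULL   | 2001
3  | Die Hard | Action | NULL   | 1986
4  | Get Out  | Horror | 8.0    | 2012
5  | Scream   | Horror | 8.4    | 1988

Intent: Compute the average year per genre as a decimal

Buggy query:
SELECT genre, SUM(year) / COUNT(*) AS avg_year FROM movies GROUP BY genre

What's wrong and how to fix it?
Bug: Both operands are integers, so '/' performs integer division and truncates

Fix: Multiply by 1.0 (or CAST to REAL) to force floating-point division

Corrected query:
SELECT genre, SUM(year) * 1.0 / COUNT(*) AS avg_year FROM movies GROUP BY genre

Result:
genre  | avg_year   
-------+------------
Action | 1993.5     
Horror | 1998.666667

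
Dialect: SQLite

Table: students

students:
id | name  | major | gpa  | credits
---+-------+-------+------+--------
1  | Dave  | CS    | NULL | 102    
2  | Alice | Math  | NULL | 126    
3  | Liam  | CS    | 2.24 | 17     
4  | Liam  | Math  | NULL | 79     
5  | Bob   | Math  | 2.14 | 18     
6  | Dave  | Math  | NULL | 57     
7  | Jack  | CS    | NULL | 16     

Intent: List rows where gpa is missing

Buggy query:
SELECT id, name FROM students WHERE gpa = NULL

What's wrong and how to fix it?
Bug: '= NULL' is always unknown in SQL three-valued logic, so no rows match

Fix: Use IS NULL to test for NULL

Corrected query:
SELECT id, name FROM students WHERE gpa IS NULL

Result:
id | name 
---+------
1  | Dave 
2  | Alice
4  | Liam 
6  | Dave 
7  | Jack 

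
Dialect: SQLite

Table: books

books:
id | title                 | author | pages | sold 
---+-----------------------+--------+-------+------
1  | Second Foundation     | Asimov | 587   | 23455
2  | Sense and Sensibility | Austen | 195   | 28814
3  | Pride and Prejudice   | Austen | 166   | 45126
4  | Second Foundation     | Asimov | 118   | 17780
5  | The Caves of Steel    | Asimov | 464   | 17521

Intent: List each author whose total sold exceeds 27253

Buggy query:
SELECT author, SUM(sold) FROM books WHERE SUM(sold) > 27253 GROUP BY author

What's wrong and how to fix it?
Bug: Aggregate functions cannot appear in a WHERE clause

Fix: Use HAVING (which filters groups after aggregation) instead of WHERE

Corrected query:
SELECT author, SUM(sold) FROM books GROUP BY author HAVING SUM(sold) > 27253

Result:
author | SUM(sold)
-------+----------
Asimov | 58756    
Austen | 73940    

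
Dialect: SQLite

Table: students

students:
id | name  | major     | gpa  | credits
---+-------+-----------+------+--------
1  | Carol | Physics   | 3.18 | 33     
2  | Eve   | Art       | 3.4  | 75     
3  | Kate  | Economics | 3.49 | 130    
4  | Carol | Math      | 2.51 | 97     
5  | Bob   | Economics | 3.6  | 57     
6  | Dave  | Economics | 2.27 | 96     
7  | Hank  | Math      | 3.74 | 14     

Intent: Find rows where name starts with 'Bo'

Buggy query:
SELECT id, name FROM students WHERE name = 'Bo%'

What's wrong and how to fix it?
Bug: '=' compares the literal string including the % character; pattern matching needs LIKE

Fix: Replace '=' with LIKE so 'Bo%' is treated as a pattern

Corrected query:
SELECT id, name FROM students WHERE name LIKE 'Bo%'

Result:
id | name
---+-----
5  | Bob 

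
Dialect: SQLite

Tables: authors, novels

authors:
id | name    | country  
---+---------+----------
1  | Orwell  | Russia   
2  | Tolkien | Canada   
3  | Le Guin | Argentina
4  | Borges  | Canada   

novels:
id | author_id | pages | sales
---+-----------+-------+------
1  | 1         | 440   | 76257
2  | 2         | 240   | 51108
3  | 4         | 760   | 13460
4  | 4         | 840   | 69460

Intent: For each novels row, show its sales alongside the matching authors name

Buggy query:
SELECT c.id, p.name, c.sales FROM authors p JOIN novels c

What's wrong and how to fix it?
Bug: Missing join condition: each novels row is matched to all authors rows instead of just its own

Fix: Specify the join condition linking the foreign key to the parent id

Corrected query:
SELECT c.id, p.name, c.sales FROM authors p JOIN novels c ON c.author_id = p.id

Result:
id | name    | sales
---+---------+------
1  | Orwell  | 76257
2  | Tolkien | 51108
3  | Borges  | 13460
4  | Borges  | 69460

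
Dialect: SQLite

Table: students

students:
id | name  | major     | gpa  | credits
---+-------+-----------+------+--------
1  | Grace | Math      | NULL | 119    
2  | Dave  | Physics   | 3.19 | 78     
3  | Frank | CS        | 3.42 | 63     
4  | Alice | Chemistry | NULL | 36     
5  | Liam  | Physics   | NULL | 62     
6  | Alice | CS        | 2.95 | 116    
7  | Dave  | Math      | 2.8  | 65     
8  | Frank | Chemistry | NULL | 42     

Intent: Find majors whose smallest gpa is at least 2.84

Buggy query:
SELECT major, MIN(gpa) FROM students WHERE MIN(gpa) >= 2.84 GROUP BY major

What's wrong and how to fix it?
Bug: Aggregates like MIN are computed per group after WHERE runs

Fix: Replace WHERE with HAVING after the GROUP BY

Corrected query:
SELECT major, MIN(gpa) FROM students GROUP BY major HAVING MIN(gpa) >= 2.84

Result:
major   | MIN(gpa)
--------+---------
CS      | 2.95    
Physics | 3.19    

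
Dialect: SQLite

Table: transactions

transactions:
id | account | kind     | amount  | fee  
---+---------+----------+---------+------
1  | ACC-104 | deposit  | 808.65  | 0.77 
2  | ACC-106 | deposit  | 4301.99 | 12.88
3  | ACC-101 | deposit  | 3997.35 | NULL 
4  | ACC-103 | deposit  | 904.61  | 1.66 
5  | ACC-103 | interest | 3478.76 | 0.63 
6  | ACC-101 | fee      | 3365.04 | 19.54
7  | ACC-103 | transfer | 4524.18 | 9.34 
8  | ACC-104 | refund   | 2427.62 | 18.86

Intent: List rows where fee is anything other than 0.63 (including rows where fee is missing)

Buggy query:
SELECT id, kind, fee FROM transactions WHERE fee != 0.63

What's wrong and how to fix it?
Bug: 'fee != 0.63' is unknown when fee is NULL, so NULL rows are silently excluded

Fix: Add an explicit OR fee IS NULL to include the missing-value rows

Corrected query:
SELECT id, kind, fee FROM transactions WHERE fee != 0.63 OR fee IS NULL

Result:
id | kind     | fee  
---+----------+------
1  | deposit  | 0.77 
2  | deposit  | 12.88
3  | deposit  | NULL 
4  | deposit  | 1.66 
6  | fee      | 19.54
7  | transfer | 9.34 
8  | refund   | 18.86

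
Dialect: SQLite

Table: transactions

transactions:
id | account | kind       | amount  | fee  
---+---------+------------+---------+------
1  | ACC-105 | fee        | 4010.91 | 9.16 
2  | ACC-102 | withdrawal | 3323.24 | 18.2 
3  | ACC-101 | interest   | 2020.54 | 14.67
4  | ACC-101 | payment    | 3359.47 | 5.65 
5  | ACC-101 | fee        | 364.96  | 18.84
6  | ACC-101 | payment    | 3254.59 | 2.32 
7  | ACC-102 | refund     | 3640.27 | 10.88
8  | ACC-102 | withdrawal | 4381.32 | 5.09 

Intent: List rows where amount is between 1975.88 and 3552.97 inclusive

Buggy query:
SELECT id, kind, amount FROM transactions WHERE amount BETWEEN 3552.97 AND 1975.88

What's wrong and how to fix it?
Bug: The bounds are reversed; BETWEEN a AND b requires a <= b to match anything

Fix: Swap the bounds so the smaller value comes first

Corrected query:
SELECT id, kind, amount FROM transactions WHERE amount BETWEEN 1975.88 AND 3552.97

Result:
id | kind       | amount 
---+------------+--------
2  | withdrawal | 3323.24
3  | interest   | 2020.54
4  | payment    | 3359.47
6  | payment    | 3254.59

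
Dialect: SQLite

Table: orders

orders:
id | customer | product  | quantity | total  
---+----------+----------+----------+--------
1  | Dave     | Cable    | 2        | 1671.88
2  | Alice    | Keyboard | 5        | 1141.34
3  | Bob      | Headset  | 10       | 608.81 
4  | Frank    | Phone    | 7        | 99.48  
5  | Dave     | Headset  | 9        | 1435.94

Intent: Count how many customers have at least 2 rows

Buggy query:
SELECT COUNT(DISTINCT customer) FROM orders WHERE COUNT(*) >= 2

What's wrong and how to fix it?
Bug: COUNT(*) cannot appear in WHERE; the per-group count doesn't exist yet

Fix: Use a subquery that GROUPs and filters with HAVING, then count its rows

Corrected query:
SELECT COUNT(*) FROM (SELECT customer FROM orders GROUP BY customer HAVING COUNT(*) >= 2)

Result:
COUNT(*)
--------
1       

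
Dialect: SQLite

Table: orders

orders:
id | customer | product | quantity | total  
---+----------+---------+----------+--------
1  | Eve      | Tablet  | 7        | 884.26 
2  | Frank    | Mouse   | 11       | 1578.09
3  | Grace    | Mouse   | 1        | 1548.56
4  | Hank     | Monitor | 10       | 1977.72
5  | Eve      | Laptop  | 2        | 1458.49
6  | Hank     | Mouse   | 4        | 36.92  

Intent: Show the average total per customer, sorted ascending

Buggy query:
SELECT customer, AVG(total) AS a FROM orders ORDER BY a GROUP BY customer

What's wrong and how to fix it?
Bug: ORDER BY appears before GROUP BY; SQL clause order requires GROUP BY first

Fix: Move ORDER BY to the end, after GROUP BY

Corrected query:
SELECT customer, AVG(total) AS a FROM orders GROUP BY customer ORDER BY a

Result:
customer | a       
---------+---------
Hank     | 1007.32 
Eve      | 1171.375
Grace    | 1548.56 
Frank    | 1578.09 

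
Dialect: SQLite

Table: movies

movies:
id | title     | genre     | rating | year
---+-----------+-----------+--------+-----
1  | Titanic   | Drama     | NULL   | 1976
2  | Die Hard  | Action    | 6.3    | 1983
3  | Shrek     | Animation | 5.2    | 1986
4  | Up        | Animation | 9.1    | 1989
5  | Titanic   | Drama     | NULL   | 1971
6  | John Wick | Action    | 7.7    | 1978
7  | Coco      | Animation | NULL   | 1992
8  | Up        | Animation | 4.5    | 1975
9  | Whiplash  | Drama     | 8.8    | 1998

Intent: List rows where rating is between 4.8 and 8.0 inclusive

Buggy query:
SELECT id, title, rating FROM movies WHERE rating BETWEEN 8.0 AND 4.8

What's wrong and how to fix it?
Bug: BETWEEN expects the lower bound first; with 8.0 AND 4.8 the range is empty

Fix: Swap the bounds so the smaller value comes first

Corrected query:
SELECT id, title, rating FROM movies WHERE rating BETWEEN 4.8 AND 8.0

Result:
id | title     | rating
---+-----------+-------
2  | Die Hard  | 6.3   
3  | Shrek     | 5.2   
6  | John Wick | 7.7   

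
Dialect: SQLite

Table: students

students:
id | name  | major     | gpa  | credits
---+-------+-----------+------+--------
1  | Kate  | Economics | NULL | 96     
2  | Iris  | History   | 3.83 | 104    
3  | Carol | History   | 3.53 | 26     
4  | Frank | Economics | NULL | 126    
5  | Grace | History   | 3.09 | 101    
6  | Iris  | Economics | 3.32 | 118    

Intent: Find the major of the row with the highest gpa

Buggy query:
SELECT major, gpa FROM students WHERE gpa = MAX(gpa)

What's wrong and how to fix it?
Bug: MAX(gpa) is an aggregate and cannot be used directly in WHERE

Fix: Use a subquery: WHERE gpa = (SELECT MAX(gpa) FROM students)

Corrected query:
SELECT major, gpa FROM students WHERE gpa = (SELECT MAX(gpa) FROM students)

Result:
major   | gpa 
--------+-----
History | 3.83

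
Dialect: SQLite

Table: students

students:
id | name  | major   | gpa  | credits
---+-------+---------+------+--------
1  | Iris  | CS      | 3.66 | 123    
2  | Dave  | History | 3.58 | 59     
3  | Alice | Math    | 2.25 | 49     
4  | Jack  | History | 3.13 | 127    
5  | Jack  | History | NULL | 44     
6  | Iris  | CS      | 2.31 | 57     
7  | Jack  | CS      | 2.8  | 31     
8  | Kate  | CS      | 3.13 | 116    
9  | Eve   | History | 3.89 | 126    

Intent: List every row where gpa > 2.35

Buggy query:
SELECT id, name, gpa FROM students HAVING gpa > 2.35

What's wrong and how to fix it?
Bug: This is a non-aggregate query (no GROUP BY, no aggregates), so in SQLite the HAVING clause is invalid here; a row-level condition belongs in WHERE

Fix: Use WHERE for row-level filtering

Corrected query:
SELECT id, name, gpa FROM students WHERE gpa > 2.35

Result:
id | name | gpa 
---+------+-----
1  | Iris | 3.66
2  | Dave | 3.58
4  | Jack | 3.13
7  | Jack | 2.8 
8  | Kate | 3.13
9  | Eve  | 3.89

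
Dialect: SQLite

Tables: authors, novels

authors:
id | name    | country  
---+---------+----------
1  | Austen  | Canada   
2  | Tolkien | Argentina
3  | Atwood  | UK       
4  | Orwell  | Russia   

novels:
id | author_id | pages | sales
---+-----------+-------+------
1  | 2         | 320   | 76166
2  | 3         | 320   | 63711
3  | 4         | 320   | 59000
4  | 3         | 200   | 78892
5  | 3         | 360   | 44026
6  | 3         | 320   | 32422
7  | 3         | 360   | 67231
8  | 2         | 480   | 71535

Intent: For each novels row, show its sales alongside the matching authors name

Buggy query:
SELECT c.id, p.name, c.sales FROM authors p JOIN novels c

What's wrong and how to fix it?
Bug: JOIN with no ON clause produces a cartesian product; every novels row pairs with every authors row

Fix: Add ON c.author_id = p.id to the JOIN

Corrected query:
SELECT c.id, p.name, c.sales FROM authors p JOIN novels c ON c.author_id = p.id

Result:
id | name    | sales
---+---------+------
1  | Tolkien | 76166
2  | Atwood  | 63711
3  | Orwell  | 59000
4  | Atwood  | 78892
5  | Atwood  | 44026
6  | Atwood  | 32422
7  | Atwood  | 67231
8  | Tolkien | 71535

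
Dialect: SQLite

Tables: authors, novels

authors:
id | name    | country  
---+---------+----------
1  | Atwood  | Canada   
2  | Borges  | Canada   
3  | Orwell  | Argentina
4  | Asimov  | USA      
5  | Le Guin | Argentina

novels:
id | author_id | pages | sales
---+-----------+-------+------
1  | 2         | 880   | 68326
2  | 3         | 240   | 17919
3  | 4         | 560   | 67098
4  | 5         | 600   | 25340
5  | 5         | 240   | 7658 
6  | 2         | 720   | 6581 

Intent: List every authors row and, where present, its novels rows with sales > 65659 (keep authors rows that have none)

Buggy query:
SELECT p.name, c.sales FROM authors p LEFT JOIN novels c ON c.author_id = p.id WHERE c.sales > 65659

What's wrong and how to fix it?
Bug: A WHERE condition on the right-hand table after LEFT JOIN drops unmatched parents

Fix: Put 'c.sales > 65659' in the JOIN's ON clause instead of WHERE

Corrected query:
SELECT p.name, c.sales FROM authors p LEFT JOIN novels c ON c.author_id = p.id AND c.sales > 65659

Result:
name    | sales
--------+------
Atwood  | NULL 
Borges  | 68326
Orwell  | NULL 
Asimov  | 67098
Le Guin | NULL 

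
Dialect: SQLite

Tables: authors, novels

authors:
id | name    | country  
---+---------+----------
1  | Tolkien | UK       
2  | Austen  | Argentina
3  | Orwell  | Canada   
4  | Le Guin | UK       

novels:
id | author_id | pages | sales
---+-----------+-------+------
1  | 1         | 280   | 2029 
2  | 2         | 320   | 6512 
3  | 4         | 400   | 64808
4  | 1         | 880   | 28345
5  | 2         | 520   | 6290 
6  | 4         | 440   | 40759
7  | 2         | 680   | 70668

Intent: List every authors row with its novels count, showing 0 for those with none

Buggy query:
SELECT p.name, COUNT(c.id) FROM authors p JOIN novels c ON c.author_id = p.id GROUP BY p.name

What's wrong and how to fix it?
Bug: An inner join excludes parents with zero children

Fix: Use LEFT JOIN so parents without children still appear (COUNT(c.id) gives 0)

Corrected query:
SELECT p.name, COUNT(c.id) FROM authors p LEFT JOIN novels c ON c.author_id = p.id GROUP BY p.name

Result:
name    | COUNT(c.id)
--------+------------
Austen  | 3          
Le Guin | 2          
Orwell  | 0          
Tolkien | 2          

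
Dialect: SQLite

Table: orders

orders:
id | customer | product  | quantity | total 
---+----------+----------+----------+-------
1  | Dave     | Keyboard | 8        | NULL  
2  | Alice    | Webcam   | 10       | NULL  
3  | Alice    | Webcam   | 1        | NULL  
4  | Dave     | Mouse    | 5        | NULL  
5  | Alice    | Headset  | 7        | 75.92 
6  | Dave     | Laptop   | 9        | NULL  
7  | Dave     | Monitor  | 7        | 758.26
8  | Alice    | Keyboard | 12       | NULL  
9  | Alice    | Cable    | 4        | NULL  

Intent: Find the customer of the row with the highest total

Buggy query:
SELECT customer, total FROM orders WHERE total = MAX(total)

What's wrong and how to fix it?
Bug: WHERE is evaluated per row; an aggregate over the whole table isn't defined there

Fix: Use a subquery: WHERE total = (SELECT MAX(total) FROM orders)

Corrected query:
SELECT customer, total FROM orders WHERE total = (SELECT MAX(total) FROM orders)

Result:
customer | total 
---------+-------
Dave     | 758.26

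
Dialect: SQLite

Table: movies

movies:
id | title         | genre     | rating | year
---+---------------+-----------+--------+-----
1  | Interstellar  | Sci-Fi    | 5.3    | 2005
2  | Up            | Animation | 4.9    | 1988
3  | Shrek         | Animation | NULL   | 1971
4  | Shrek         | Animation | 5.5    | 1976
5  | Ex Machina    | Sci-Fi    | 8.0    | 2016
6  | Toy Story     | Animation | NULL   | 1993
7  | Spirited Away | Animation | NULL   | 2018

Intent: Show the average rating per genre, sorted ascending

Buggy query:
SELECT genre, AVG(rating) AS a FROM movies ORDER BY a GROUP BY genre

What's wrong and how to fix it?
Bug: ORDER BY appears before GROUP BY; SQL clause order requires GROUP BY first

Fix: Reorder: SELECT … FROM … GROUP BY … ORDER BY …

Corrected query:
SELECT genre, AVG(rating) AS a FROM movies GROUP BY genre ORDER BY a

Result:
genre     | a   
----------+-----
Animation | 5.2 
Sci-Fi    | 6.65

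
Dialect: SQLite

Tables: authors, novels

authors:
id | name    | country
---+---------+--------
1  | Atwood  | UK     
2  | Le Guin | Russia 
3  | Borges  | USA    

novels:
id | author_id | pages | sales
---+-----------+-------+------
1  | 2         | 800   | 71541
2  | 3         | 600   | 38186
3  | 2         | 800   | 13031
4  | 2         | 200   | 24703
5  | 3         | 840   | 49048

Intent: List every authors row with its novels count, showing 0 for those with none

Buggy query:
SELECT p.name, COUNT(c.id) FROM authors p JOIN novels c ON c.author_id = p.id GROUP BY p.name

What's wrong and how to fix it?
Bug: INNER JOIN drops authors rows that have no matching novels rows

Fix: Switch to LEFT JOIN to retain unmatched parent rows

Corrected query:
SELECT p.name, COUNT(c.id) FROM authors p LEFT JOIN novels c ON c.author_id = p.id GROUP BY p.name

Result:
name    | COUNT(c.id)
--------+------------
Atwood  | 0          
Borges  | 2          
Le Guin | 3          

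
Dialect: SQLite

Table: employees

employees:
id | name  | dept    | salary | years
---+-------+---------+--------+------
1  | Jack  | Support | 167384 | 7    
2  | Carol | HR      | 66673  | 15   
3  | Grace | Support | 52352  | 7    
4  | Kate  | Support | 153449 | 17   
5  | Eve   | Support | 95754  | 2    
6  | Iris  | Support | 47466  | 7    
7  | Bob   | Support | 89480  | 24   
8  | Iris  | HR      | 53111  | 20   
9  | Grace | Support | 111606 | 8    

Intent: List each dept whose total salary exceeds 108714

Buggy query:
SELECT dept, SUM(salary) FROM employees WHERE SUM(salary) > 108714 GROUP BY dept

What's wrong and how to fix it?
Bug: Aggregate functions cannot appear in a WHERE clause

Fix: Move the aggregate condition to a HAVING clause

Corrected query:
SELECT dept, SUM(salary) FROM employees GROUP BY dept HAVING SUM(salary) > 108714

Result:
dept    | SUM(salary)
--------+------------
HR      | 119784     
Support | 717491     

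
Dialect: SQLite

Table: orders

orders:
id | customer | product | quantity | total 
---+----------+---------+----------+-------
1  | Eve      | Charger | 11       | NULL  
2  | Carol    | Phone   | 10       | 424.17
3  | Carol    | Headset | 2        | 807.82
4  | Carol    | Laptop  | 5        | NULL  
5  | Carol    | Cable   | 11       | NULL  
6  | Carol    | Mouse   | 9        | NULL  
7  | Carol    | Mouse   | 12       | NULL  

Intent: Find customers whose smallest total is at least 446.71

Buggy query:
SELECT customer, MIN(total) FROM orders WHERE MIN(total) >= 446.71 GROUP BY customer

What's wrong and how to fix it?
Bug: Aggregates like MIN are computed per group after WHERE runs

Fix: Replace WHERE with HAVING after the GROUP BY

Corrected query:
SELECT customer, MIN(total) FROM orders GROUP BY customer HAVING MIN(total) >= 446.71

Result:
(no rows)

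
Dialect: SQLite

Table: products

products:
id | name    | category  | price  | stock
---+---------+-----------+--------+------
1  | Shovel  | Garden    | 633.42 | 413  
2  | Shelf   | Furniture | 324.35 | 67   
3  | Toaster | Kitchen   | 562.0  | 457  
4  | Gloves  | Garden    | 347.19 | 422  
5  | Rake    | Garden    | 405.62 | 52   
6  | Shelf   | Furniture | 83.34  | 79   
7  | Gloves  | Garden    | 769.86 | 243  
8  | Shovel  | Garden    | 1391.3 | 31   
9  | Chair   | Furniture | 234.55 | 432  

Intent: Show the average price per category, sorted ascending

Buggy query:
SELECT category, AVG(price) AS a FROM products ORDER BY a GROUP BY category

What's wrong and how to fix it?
Bug: ORDER BY appears before GROUP BY; SQL clause order requires GROUP BY first

Fix: Move ORDER BY to the end, after GROUP BY

Corrected query:
SELECT category, AVG(price) AS a FROM products GROUP BY category ORDER BY a

Result:
category  | a      
----------+--------
Furniture | 214.08 
Kitchen   | 562    
Garden    | 709.478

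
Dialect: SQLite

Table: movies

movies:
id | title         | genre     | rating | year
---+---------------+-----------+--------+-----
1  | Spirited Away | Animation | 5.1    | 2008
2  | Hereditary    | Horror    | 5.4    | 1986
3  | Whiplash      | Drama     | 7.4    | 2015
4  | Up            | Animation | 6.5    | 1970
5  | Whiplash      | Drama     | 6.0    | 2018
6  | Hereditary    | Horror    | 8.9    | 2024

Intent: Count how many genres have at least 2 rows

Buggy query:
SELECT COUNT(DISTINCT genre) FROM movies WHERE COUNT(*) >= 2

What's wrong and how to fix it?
Bug: WHERE filters individual rows, not groups, so a group-level COUNT is invalid there

Fix: Use a subquery that GROUPs and filters with HAVING, then count its rows

Corrected query:
SELECT COUNT(*) FROM (SELECT genre FROM movies GROUP BY genre HAVING COUNT(*) >= 2)

Result:
COUNT(*)
--------
3       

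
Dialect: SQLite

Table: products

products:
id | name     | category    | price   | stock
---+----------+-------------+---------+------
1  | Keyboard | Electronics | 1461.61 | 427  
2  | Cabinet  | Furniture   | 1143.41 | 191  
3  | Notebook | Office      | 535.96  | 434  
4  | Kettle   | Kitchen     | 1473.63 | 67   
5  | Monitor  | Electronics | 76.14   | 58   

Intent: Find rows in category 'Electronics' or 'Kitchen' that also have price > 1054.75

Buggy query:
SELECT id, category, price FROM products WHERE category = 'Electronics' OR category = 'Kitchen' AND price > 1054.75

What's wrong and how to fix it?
Bug: AND binds tighter than OR, so this parses as category = 'Electronics' OR (category = 'Kitchen' AND price > 1054.75)

Fix: Add parentheses around the OR so the AND applies to both alternatives

Corrected query:
SELECT id, category, price FROM products WHERE (category = 'Electronics' OR category = 'Kitchen') AND price > 1054.75

Result:
id | category    | price  
---+-------------+--------
1  | Electronics | 1461.61
4  | Kitchen     | 1473.63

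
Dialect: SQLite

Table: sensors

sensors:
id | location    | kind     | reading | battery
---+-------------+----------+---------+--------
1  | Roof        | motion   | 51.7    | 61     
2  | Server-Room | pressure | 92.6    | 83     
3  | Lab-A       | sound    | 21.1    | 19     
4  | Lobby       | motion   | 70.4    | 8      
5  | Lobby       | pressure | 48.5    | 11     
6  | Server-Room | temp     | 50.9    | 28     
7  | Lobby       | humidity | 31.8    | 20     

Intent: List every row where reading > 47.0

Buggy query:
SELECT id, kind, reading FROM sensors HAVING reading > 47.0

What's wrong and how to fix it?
Bug: HAVING filters the output of aggregation, but this query has no GROUP BY and no aggregate functions, so SQLite rejects it (HAVING clause on a non-aggregate query); the condition here is per row

Fix: Replace HAVING with WHERE since the condition applies to individual rows

Corrected query:
SELECT id, kind, reading FROM sensors WHERE reading > 47.0

Result:
id | kind     | reading
---+----------+--------
1  | motion   | 51.7   
2  | pressure | 92.6   
4  | motion   | 70.4   
5  | pressure | 48.5   
6  | temp     | 50.9   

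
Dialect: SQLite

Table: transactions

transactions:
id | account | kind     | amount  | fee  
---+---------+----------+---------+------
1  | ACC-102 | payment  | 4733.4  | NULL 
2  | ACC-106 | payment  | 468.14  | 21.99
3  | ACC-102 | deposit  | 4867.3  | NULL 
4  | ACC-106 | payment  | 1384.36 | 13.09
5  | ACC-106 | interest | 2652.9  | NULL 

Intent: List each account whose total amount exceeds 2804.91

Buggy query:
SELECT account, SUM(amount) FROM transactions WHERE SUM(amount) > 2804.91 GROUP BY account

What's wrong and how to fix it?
Bug: SUM(amount) is an aggregate, but WHERE filters rows before aggregation

Fix: Use HAVING (which filters groups after aggregation) instead of WHERE

Corrected query:
SELECT account, SUM(amount) FROM transactions GROUP BY account HAVING SUM(amount) > 2804.91

Result:
account | SUM(amount)
--------+------------
ACC-102 | 9600.7     
ACC-106 | 4505.4     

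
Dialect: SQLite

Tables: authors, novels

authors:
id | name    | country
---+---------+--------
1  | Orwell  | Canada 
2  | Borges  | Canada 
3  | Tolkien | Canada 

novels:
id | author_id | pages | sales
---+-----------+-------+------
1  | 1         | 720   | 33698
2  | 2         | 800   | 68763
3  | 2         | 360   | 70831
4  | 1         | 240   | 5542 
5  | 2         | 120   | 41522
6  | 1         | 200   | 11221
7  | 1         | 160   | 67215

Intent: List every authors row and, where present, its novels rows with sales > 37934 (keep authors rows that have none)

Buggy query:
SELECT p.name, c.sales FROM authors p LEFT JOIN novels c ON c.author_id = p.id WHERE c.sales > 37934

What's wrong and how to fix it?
Bug: Filtering c.sales in WHERE discards the NULL rows produced by LEFT JOIN, turning it into an inner join

Fix: Put 'c.sales > 37934' in the JOIN's ON clause instead of WHERE

Corrected query:
SELECT p.name, c.sales FROM authors p LEFT JOIN novels c ON c.author_id = p.id AND c.sales > 37934

Result:
name    | sales
--------+------
Orwell  | 67215
Borges  | 41522
Borges  | 68763
Borges  | 70831
Tolkien | NULL 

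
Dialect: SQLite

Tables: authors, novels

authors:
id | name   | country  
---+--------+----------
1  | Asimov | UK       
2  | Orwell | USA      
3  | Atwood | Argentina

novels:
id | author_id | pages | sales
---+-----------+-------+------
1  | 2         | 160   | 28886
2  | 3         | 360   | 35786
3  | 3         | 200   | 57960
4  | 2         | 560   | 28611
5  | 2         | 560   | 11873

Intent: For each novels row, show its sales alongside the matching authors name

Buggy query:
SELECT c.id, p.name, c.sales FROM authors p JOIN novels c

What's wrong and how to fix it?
Bug: Missing join condition: each novels row is matched to all authors rows instead of just its own

Fix: Specify the join condition linking the foreign key to the parent id

Corrected query:
SELECT c.id, p.name, c.sales FROM authors p JOIN novels c ON c.author_id = p.id

Result:
id | name   | sales
---+--------+------
1  | Orwell | 28886
2  | Atwood | 35786
3  | Atwood | 57960
4  | Orwell | 28611
5  | Orwell | 11873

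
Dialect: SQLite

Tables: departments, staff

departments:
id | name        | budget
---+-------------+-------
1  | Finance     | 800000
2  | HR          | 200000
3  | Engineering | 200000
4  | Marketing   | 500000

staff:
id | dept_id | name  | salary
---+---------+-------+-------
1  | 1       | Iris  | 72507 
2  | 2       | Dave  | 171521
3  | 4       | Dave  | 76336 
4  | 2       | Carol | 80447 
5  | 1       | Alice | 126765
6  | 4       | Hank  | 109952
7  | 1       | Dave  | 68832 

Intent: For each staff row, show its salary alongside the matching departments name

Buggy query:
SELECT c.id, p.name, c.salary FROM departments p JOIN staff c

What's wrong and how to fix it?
Bug: Missing join condition: each staff row is matched to all departments rows instead of just its own

Fix: Specify the join condition linking the foreign key to the parent id

Corrected query:
SELECT c.id, p.name, c.salary FROM departments p JOIN staff c ON c.dept_id = p.id

Result:
id | name      | salary
---+-----------+-------
1  | Finance   | 72507 
2  | HR        | 171521
3  | Marketing | 76336 
4  | HR        | 80447 
5  | Finance   | 126765
6  | Marketing | 109952
7  | Finance   | 68832 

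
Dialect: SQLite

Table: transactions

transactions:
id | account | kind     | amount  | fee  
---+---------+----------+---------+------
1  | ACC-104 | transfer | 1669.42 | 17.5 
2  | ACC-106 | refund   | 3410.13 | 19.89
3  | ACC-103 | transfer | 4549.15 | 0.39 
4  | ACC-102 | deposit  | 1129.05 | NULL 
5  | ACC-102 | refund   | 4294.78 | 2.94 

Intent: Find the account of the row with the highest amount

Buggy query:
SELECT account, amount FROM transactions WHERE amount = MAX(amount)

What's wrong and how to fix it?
Bug: MAX(amount) is an aggregate and cannot be used directly in WHERE

Fix: Use a subquery: WHERE amount = (SELECT MAX(amount) FROM transactions)

Corrected query:
SELECT account, amount FROM transactions WHERE amount = (SELECT MAX(amount) FROM transactions)

Result:
account | amount 
--------+--------
ACC-103 | 4549.15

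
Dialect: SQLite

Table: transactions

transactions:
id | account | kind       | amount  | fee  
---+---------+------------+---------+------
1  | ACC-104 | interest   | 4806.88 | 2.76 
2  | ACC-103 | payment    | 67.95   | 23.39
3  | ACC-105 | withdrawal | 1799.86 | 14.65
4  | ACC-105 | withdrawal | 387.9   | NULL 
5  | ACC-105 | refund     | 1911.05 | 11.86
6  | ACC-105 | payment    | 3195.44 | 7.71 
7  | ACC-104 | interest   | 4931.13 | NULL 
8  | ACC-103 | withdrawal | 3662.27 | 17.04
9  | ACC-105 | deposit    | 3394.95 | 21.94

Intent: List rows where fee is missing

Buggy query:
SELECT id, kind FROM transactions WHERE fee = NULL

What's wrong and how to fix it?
Bug: Comparing to NULL with '=' never matches; NULL = NULL is unknown, not true

Fix: Replace '= NULL' with 'IS NULL'

Corrected query:
SELECT id, kind FROM transactions WHERE fee IS NULL

Result:
id | kind      
---+-----------
4  | withdrawal
7  | interest  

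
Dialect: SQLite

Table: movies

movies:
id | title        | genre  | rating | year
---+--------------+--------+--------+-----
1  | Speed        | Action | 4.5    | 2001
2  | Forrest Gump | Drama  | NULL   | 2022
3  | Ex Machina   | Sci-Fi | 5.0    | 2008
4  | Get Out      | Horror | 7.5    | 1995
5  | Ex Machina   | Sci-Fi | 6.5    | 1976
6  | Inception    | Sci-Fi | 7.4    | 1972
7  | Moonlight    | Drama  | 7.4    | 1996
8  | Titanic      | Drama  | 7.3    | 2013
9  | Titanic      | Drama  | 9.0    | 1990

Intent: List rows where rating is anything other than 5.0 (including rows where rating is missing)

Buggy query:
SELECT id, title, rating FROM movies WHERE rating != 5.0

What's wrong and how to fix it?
Bug: Inequality against NULL is unknown, not true; rows with NULL are dropped

Fix: Handle NULL separately with IS NULL alongside the inequality

Corrected query:
SELECT id, title, rating FROM movies WHERE rating != 5.0 OR rating IS NULL

Result:
id | title        | rating
---+--------------+-------
1  | Speed        | 4.5   
2  | Forrest Gump | NULL  
4  | Get Out      | 7.5   
5  | Ex Machina   | 6.5   
6  | Inception    | 7.4   
7  | Moonlight    | 7.4   
8  | Titanic      | 7.3   
9  | Titanic      | 9     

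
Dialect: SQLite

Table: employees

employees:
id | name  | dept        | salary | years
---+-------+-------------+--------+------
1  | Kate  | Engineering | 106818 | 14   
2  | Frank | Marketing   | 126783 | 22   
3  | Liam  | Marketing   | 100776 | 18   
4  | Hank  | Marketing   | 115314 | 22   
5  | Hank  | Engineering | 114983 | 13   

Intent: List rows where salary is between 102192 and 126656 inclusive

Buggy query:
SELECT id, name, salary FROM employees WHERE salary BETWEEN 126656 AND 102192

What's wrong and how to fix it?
Bug: The bounds are reversed; BETWEEN a AND b requires a <= b to match anything

Fix: Swap the bounds so the smaller value comes first

Corrected query:
SELECT id, name, salary FROM employees WHERE salary BETWEEN 102192 AND 126656

Result:
id | name | salary
---+------+-------
1  | Kate | 106818
4  | Hank | 115314
5  | Hank | 114983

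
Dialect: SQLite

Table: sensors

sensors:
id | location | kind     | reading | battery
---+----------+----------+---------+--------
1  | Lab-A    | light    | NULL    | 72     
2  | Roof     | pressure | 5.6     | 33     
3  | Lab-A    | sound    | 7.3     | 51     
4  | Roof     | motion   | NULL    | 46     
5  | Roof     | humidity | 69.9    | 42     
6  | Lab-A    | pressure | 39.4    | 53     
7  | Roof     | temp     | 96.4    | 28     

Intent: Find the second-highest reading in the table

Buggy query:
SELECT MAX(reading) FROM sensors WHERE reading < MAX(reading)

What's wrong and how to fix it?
Bug: MAX(reading) on the right of the comparison is an aggregate-in-WHERE error

Fix: Compute the overall MAX in a subquery, then take MAX of rows below it

Corrected query:
SELECT MAX(reading) FROM sensors WHERE reading < (SELECT MAX(reading) FROM sensors)

Result:
MAX(reading)
------------
69.9        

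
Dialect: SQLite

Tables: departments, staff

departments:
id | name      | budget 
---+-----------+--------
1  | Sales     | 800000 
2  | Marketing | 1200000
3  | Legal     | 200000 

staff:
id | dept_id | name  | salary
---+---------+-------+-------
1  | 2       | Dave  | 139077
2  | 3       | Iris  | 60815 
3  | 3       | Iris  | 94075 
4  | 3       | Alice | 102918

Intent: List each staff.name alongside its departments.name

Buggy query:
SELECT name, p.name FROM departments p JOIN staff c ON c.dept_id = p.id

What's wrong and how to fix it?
Bug: 'name' exists in both joined tables, so the database can't tell which one is meant

Fix: Qualify the column with its table alias (c.name)

Corrected query:
SELECT c.name, p.name FROM departments p JOIN staff c ON c.dept_id = p.id

Result:
name  | name     
------+----------
Dave  | Marketing
Iris  | Legal    
Iris  | Legal    
Alice | Legal    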